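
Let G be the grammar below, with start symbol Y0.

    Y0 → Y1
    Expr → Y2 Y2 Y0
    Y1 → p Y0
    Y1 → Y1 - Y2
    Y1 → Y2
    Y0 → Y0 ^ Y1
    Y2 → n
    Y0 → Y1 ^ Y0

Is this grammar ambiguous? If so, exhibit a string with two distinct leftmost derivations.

Ambiguous

Witness: n ^ n

Derivation 1: Y0 ⇒ Y0 ^ Y1 ⇒ Y1 ^ Y1 ⇒ Y2 ^ Y1 ⇒ n ^ Y1 ⇒ n ^ Y2 ⇒ n ^ n
Derivation 2: Y0 ⇒ Y1 ^ Y0 ⇒ Y2 ^ Y0 ⇒ n ^ Y0 ⇒ n ^ Y1 ⇒ n ^ Y2 ⇒ n ^ n

Two distinct leftmost derivations for the same string.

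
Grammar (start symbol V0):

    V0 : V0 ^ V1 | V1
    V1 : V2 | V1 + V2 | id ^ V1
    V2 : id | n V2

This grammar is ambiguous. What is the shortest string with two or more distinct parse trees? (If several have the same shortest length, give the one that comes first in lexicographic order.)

id ^ id

length 1: no string has ≥2 trees
length 2: no string has ≥2 trees
length 3: id ^ id has 2 parse trees

Two derivations of id ^ id:
  V0 ⇒ V0 ^ V1 ⇒ V1 ^ V1 ⇒ V2 ^ V1 ⇒ id ^ V1 ⇒ id ^ V2 ⇒ id ^ id
  V0 ⇒ V1 ⇒ id ^ V1 ⇒ id ^ V2 ⇒ id ^ id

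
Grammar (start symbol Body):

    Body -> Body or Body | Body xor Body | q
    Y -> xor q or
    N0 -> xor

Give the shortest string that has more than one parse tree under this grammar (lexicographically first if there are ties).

length 1: no string has ≥2 trees
length 3: no string has ≥2 trees
length 5: q or q or q has 2 parse trees

Two derivations of q or q or q:
  Body ⇒ Body or Body ⇒ Body or Body or Body ⇒ q or Body or Body ⇒ q or q or Body ⇒ q or q or q
  Body ⇒ Body or Body ⇒ q or Body ⇒ q or Body or Body ⇒ q or q or Body ⇒ q or q or q

q or q or q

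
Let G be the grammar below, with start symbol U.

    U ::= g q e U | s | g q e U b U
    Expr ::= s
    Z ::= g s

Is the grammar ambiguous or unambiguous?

Witness: g q e g q e s b s

Derivation 1: U ⇒ g q e U ⇒ g q e g q e U b U ⇒ g q e g q e s b U ⇒ g q e g q e s b s
Derivation 2: U ⇒ g q e U b U ⇒ g q e g q e U b U ⇒ g q e g q e s b U ⇒ g q e g q e s b s

Two distinct leftmost derivations for the same string.

Ambiguous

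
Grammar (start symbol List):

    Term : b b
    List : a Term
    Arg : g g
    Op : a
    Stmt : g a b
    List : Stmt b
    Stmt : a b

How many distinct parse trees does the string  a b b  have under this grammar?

2

Parse trees for a b b:
  [List a [Term b b]]
  [List [Stmt a b] b]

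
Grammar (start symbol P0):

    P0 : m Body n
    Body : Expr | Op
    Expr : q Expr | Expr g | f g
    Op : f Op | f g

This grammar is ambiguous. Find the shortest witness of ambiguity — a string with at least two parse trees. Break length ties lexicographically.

m f g n

length 4: m f g n has 2 parse trees

Two derivations of m f g n:
  P0 ⇒ m Body n ⇒ m Expr n ⇒ m f g n
  P0 ⇒ m Body n ⇒ m Op n ⇒ m f g n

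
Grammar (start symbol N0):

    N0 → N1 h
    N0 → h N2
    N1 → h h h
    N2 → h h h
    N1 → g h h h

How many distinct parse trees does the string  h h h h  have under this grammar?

2

Parse trees for h h h h:
  [N0 [N1 h h h] h]
  [N0 h [N2 h h h]]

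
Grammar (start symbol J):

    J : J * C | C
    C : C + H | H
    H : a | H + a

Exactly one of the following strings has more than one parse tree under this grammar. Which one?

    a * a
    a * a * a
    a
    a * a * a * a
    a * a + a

a * a + a

a * a: 1 tree
a * a * a: 1 tree
a: 1 tree
a * a * a * a: 1 tree
a * a + a: 2 trees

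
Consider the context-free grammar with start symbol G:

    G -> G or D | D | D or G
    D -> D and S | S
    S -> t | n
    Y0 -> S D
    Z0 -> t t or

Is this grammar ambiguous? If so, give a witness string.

Ambiguous

Witness: n or n

Derivation 1: G ⇒ G or D ⇒ D or D ⇒ S or D ⇒ n or D ⇒ n or S ⇒ n or n
Derivation 2: G ⇒ D or G ⇒ S or G ⇒ n or G ⇒ n or D ⇒ n or S ⇒ n or n

Two distinct leftmost derivations for the same string.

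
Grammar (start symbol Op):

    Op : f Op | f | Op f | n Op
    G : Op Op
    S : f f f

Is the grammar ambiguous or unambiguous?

Witness: f f

Derivation 1: Op ⇒ f Op ⇒ f f
Derivation 2: Op ⇒ Op f ⇒ f f

Two distinct leftmost derivations for the same string.

Ambiguous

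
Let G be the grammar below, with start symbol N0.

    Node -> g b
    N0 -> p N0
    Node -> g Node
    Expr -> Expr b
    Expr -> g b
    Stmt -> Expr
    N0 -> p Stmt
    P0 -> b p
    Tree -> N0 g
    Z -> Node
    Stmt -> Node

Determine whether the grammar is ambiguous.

Witness: p g b

Derivation 1: N0 ⇒ p Stmt ⇒ p Expr ⇒ p g b
Derivation 2: N0 ⇒ p Stmt ⇒ p Node ⇒ p g b

Two distinct leftmost derivations for the same string.

Ambiguous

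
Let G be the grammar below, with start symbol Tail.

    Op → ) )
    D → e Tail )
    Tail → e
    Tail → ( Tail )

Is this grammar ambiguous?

Unambiguous

Only Tail is reachable from Tail; ignoring the rest: Each string is a nest of matched brackets around a single atom. An opening bracket forces the recursive rule; an atom forces the base rule.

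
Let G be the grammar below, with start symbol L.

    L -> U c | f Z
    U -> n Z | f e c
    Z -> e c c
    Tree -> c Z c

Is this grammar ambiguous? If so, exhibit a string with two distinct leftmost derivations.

Witness: f e c c

Derivation 1: L ⇒ U c ⇒ f e c c
Derivation 2: L ⇒ f Z ⇒ f e c c

Two distinct leftmost derivations for the same string.

Ambiguous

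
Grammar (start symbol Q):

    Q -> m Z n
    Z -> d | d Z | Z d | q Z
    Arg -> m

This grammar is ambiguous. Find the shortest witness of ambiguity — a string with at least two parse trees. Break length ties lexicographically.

m d d n

length 3: no string has ≥2 trees
length 4: m d d n has 2 parse trees

Two derivations of m d d n:
  Q ⇒ m Z n ⇒ m d Z n ⇒ m d d n
  Q ⇒ m Z n ⇒ m Z d n ⇒ m d d n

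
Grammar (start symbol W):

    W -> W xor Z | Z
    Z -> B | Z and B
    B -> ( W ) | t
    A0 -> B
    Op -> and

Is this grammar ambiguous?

Unambiguous

(A0, Op are unreachable from W, so their rules don't affect L(W).) The grammar is stratified — W handles 'xor' (left-recursive), Z handles 'and', B atoms. Each operator has a fixed associativity and precedence level, so every string has one parse.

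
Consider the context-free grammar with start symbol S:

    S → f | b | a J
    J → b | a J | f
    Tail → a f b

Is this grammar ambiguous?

Unambiguous

Only S, J are reachable from S; ignoring the rest: Each reachable nonterminal has at most one production per leading terminal, and all productions are right-linear; the derivation is determined token-by-token.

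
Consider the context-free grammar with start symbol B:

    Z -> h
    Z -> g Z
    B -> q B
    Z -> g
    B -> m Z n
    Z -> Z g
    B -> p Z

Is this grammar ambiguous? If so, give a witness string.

Ambiguous

Witness: p g g

Derivation 1: B ⇒ p Z ⇒ p g Z ⇒ p g g
Derivation 2: B ⇒ p Z ⇒ p Z g ⇒ p g g

Two distinct leftmost derivations for the same string.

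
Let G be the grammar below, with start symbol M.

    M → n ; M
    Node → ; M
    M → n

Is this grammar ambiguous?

Only M is reachable from M; ignoring the rest: Right-recursive list with a separator: after each atom, whether the separator follows determines the rule. One parse per string.

Unambiguous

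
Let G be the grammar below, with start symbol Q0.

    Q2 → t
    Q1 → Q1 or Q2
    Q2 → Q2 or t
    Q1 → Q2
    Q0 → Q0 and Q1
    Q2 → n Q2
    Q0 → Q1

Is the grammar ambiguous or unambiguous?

Ambiguous

Witness: t or t

Derivation 1: Q0 ⇒ Q1 ⇒ Q1 or Q2 ⇒ Q2 or Q2 ⇒ t or Q2 ⇒ t or t
Derivation 2: Q0 ⇒ Q1 ⇒ Q2 ⇒ Q2 or t ⇒ t or t

Two distinct leftmost derivations for the same string.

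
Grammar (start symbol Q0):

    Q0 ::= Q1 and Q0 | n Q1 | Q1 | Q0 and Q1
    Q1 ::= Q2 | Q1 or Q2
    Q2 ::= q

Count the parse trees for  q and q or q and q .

4

Parse trees for q and q or q and q:
  [Q0 [Q1 [Q2 q]] and [Q0 [Q1 [Q1 [Q2 q]] or [Q2 q]] and [Q0 [Q1 [Q2 q]]]]]
  [Q0 [Q1 [Q2 q]] and [Q0 [Q0 [Q1 [Q1 [Q2 q]] or [Q2 q]]] and [Q1 [Q2 q]]]]
  [Q0 [Q0 [Q1 [Q2 q]] and [Q0 [Q1 [Q1 [Q2 q]] or [Q2 q]]]] and [Q1 [Q2 q]]]
  [Q0 [Q0 [Q0 [Q1 [Q2 q]]] and [Q1 [Q1 [Q2 q]] or [Q2 q]]] and [Q1 [Q2 q]]]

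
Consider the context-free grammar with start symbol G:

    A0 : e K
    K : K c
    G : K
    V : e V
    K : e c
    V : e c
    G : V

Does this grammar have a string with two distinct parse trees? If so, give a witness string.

Ambiguous

Witness: e c

Derivation 1: G ⇒ K ⇒ e c
Derivation 2: G ⇒ V ⇒ e c

Two distinct leftmost derivations for the same string.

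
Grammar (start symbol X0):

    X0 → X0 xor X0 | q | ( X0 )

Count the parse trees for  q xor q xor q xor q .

Parse trees for q xor q xor q xor q:
  [X0 [X0 q] xor [X0 [X0 q] xor [X0 [X0 q] xor [X0 q]]]]
  [X0 [X0 q] xor [X0 [X0 [X0 q] xor [X0 q]] xor [X0 q]]]
  [X0 [X0 [X0 q] xor [X0 q]] xor [X0 [X0 q] xor [X0 q]]]
  [X0 [X0 [X0 q] xor [X0 [X0 q] xor [X0 q]]] xor [X0 q]]
  [X0 [X0 [X0 [X0 q] xor [X0 q]] xor [X0 q]] xor [X0 q]]

5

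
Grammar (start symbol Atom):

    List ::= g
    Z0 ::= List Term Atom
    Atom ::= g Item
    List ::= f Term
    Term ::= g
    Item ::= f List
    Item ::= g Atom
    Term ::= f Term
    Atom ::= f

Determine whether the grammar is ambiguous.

Only Atom, Item, List, Term are reachable from Atom; ignoring the rest: Restricted to the reachable nonterminals, every rule has the form A → t or A → t B, and no two rules for the same A share a first terminal. The grammar encodes a DFA — one run per string.

Unambiguous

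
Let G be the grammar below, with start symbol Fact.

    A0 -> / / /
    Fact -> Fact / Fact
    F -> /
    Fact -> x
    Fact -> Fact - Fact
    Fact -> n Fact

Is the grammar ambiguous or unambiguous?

Witness: n x - x

Derivation 1: Fact ⇒ Fact - Fact ⇒ n Fact - Fact ⇒ n x - Fact ⇒ n x - x
Derivation 2: Fact ⇒ n Fact ⇒ n Fact - Fact ⇒ n x - Fact ⇒ n x - x

Two distinct leftmost derivations for the same string.

Ambiguous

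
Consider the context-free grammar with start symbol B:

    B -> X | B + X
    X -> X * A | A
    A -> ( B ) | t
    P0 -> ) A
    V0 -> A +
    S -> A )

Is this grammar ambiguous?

Unambiguous

Only B, X, A are reachable from B; ignoring the rest: This is a standard precedence ladder (B over X over A), with each level left-recursive on its own operator ('+' at B, '*' at X). That structure is LR(1), hence unambiguous.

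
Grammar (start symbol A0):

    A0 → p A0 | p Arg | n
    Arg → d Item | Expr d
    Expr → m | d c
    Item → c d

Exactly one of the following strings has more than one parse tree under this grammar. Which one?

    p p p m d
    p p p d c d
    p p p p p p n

p p p d c d

p p p m d: 1 tree
p p p d c d: 2 trees
p p p p p p n: 1 tree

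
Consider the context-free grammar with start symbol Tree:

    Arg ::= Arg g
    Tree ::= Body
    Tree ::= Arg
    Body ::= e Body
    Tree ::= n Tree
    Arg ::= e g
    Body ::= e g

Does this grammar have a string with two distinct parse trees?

Ambiguous

Witness: e g

Derivation 1: Tree ⇒ Body ⇒ e g
Derivation 2: Tree ⇒ Arg ⇒ e g

Two distinct leftmost derivations for the same string.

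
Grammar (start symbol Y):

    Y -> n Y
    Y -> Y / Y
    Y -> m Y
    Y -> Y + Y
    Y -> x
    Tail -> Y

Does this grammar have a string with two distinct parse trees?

Witness: m x + x

Derivation 1: Y ⇒ m Y ⇒ m Y + Y ⇒ m x + Y ⇒ m x + x
Derivation 2: Y ⇒ Y + Y ⇒ m Y + Y ⇒ m x + Y ⇒ m x + x

Two distinct leftmost derivations for the same string.

Ambiguous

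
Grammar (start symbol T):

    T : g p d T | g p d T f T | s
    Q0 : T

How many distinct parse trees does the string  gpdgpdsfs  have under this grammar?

Parse trees for gpdgpdsfs:
  [T g p d [T g p d [T s] f [T s]]]
  [T g p d [T g p d [T s]] f [T s]]

2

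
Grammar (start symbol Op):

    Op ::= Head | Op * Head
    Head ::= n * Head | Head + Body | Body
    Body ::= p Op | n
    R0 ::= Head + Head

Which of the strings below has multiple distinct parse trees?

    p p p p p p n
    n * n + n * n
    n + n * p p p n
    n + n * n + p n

n * n + n * n

p p p p p p n: 1 tree
n * n + n * n: 3 trees
n + n * p p p n: 1 tree
n + n * n + p n: 1 tree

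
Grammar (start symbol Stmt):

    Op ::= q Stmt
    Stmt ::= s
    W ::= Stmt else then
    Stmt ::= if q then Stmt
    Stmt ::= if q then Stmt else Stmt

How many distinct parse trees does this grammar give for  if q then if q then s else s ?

2

Parse trees for if q then if q then s else s:
  [Stmt if q then [Stmt if q then [Stmt s] else [Stmt s]]]
  [Stmt if q then [Stmt if q then [Stmt s]] else [Stmt s]]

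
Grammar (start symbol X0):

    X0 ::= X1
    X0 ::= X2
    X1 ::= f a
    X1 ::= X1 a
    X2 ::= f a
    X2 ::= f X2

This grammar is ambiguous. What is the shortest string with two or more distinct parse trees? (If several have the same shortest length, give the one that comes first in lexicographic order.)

f a

length 2: f a has 2 parse trees

Two derivations of f a:
  X0 ⇒ X1 ⇒ f a
  X0 ⇒ X2 ⇒ f a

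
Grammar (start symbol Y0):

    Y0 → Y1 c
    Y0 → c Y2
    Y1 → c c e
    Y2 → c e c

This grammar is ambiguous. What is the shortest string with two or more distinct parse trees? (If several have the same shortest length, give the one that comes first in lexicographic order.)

length 4: c c e c has 2 parse trees

Two derivations of c c e c:
  Y0 ⇒ Y1 c ⇒ c c e c
  Y0 ⇒ c Y2 ⇒ c c e c

c c e c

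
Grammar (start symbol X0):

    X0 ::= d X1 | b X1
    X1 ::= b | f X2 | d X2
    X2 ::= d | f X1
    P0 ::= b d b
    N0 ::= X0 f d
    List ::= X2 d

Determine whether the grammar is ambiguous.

Unambiguous

(P0, N0, List are unreachable from X0, so their rules don't affect L(X0).) Each reachable nonterminal has at most one production per leading terminal, and all productions are right-linear; the derivation is determined token-by-token.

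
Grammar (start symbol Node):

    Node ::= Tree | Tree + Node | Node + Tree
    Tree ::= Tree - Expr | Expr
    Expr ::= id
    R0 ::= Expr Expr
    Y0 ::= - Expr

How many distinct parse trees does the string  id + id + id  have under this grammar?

Parse trees for id + id + id:
  [Node [Tree [Expr id]] + [Node [Tree [Expr id]] + [Node [Tree [Expr id]]]]]
  [Node [Tree [Expr id]] + [Node [Node [Tree [Expr id]]] + [Tree [Expr id]]]]
  [Node [Node [Tree [Expr id]] + [Node [Tree [Expr id]]]] + [Tree [Expr id]]]
  [Node [Node [Node [Tree [Expr id]]] + [Tree [Expr id]]] + [Tree [Expr id]]]

4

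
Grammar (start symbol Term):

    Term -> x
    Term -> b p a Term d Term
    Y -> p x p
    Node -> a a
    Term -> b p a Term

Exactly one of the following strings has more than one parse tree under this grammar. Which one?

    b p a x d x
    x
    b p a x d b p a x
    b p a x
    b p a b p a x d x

b p a x d x: 1 tree
x: 1 tree
b p a x d b p a x: 1 tree
b p a x: 1 tree
b p a b p a x d x: 2 trees

b p a b p a x d x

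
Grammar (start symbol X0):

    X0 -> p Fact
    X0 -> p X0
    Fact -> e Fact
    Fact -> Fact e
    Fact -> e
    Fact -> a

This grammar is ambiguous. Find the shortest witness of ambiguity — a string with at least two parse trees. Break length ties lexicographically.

p e e

length 2: no string has ≥2 trees
length 3: p e e has 2 parse trees

Two derivations of p e e:
  X0 ⇒ p Fact ⇒ p e Fact ⇒ p e e
  X0 ⇒ p Fact ⇒ p Fact e ⇒ p e e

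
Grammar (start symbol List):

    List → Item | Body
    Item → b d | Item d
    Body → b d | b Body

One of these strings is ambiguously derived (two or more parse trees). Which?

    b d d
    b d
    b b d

b d

b d d: 1 tree
b d: 2 trees
b b d: 1 tree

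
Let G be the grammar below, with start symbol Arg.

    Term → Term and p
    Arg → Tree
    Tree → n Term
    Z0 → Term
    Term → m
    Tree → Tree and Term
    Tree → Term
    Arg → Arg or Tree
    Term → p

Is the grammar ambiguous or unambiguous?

Ambiguous

Witness: m and p

Derivation 1: Arg ⇒ Tree ⇒ Tree and Term ⇒ Term and Term ⇒ m and Term ⇒ m and p
Derivation 2: Arg ⇒ Tree ⇒ Term ⇒ Term and p ⇒ m and p

Two distinct leftmost derivations for the same string.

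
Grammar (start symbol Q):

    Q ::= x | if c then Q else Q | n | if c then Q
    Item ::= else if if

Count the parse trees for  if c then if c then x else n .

Parse trees for if c then if c then x else n:
  [Q if c then [Q if c then [Q x]] else [Q n]]
  [Q if c then [Q if c then [Q x] else [Q n]]]

2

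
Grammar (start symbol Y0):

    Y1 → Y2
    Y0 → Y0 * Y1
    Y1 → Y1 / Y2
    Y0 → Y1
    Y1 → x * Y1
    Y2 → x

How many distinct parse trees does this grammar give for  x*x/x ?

Parse trees for x*x/x:
  [Y0 [Y0 [Y1 [Y2 x]]] * [Y1 [Y1 [Y2 x]] / [Y2 x]]]
  [Y0 [Y1 [Y1 x * [Y1 [Y2 x]]] / [Y2 x]]]
  [Y0 [Y1 x * [Y1 [Y1 [Y2 x]] / [Y2 x]]]]

3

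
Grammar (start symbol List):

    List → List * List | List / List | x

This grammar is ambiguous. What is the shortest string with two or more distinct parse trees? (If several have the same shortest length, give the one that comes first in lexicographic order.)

x * x * x

length 1: no string has ≥2 trees
length 3: no string has ≥2 trees
length 5: x * x * x has 2 parse trees

Two derivations of x * x * x:
  List ⇒ List * List ⇒ List * List * List ⇒ x * List * List ⇒ x * x * List ⇒ x * x * x
  List ⇒ List * List ⇒ x * List ⇒ x * List * List ⇒ x * x * List ⇒ x * x * x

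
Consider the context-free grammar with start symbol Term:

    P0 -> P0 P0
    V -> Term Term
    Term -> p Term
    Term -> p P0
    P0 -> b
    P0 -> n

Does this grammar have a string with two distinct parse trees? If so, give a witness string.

Ambiguous

Witness: p b b b

Derivation 1: Term ⇒ p P0 ⇒ p P0 P0 ⇒ p P0 P0 P0 ⇒ p b P0 P0 ⇒ p b b P0 ⇒ p b b b
Derivation 2: Term ⇒ p P0 ⇒ p P0 P0 ⇒ p b P0 ⇒ p b P0 P0 ⇒ p b b P0 ⇒ p b b b

Two distinct leftmost derivations for the same string.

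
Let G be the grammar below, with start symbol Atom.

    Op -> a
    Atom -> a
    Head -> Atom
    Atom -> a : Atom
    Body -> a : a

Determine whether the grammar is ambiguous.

Unambiguous

Only Atom is reachable from Atom; ignoring the rest: The reachable grammar is A → atom sep A | atom. Each atom is followed by either the separator (recurse) or end-of-string (stop) — no choice point.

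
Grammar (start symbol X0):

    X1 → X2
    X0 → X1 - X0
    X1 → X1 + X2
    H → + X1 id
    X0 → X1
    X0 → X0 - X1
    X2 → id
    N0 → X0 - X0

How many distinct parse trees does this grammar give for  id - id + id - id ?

4

Parse trees for id - id + id - id:
  [X0 [X1 [X2 id]] - [X0 [X1 [X1 [X2 id]] + [X2 id]] - [X0 [X1 [X2 id]]]]]
  [X0 [X1 [X2 id]] - [X0 [X0 [X1 [X1 [X2 id]] + [X2 id]]] - [X1 [X2 id]]]]
  [X0 [X0 [X1 [X2 id]] - [X0 [X1 [X1 [X2 id]] + [X2 id]]]] - [X1 [X2 id]]]
  [X0 [X0 [X0 [X1 [X2 id]]] - [X1 [X1 [X2 id]] + [X2 id]]] - [X1 [X2 id]]]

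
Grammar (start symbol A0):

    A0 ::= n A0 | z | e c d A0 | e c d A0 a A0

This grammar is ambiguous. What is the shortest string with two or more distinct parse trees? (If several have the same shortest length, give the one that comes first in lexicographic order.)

e c d e c d z a z

length 1: no string has ≥2 trees
length 2: no string has ≥2 trees
length 3: no string has ≥2 trees
length 4: no string has ≥2 trees
length 5: no string has ≥2 trees
length 6: no string has ≥2 trees
length 7: no string has ≥2 trees
length 8: no string has ≥2 trees
length 9: e c d e c d z a z has 2 parse trees

Two derivations of e c d e c d z a z:
  A0 ⇒ e c d A0 ⇒ e c d e c d A0 a A0 ⇒ e c d e c d z a A0 ⇒ e c d e c d z a z
  A0 ⇒ e c d A0 a A0 ⇒ e c d e c d A0 a A0 ⇒ e c d e c d z a A0 ⇒ e c d e c d z a z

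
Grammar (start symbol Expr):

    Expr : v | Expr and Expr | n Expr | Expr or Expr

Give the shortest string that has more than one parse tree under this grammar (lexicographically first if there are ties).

n v and v

length 1: no string has ≥2 trees
length 2: no string has ≥2 trees
length 3: no string has ≥2 trees
length 4: n v and v has 2 parse trees

Two derivations of n v and v:
  Expr ⇒ Expr and Expr ⇒ n Expr and Expr ⇒ n v and Expr ⇒ n v and v
  Expr ⇒ n Expr ⇒ n Expr and Expr ⇒ n v and Expr ⇒ n v and v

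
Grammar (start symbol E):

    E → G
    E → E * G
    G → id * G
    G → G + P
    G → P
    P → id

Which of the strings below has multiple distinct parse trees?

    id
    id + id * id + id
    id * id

id: 1 tree
id + id * id + id: 1 tree
id * id: 2 trees

id * id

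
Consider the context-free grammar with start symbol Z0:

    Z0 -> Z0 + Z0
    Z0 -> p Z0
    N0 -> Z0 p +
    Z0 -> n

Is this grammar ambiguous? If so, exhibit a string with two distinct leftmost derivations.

Witness: p n + n

Derivation 1: Z0 ⇒ Z0 + Z0 ⇒ p Z0 + Z0 ⇒ p n + Z0 ⇒ p n + n
Derivation 2: Z0 ⇒ p Z0 ⇒ p Z0 + Z0 ⇒ p n + Z0 ⇒ p n + n

Two distinct leftmost derivations for the same string.

Ambiguous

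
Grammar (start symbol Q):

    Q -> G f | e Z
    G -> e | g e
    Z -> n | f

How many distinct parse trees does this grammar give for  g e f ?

1

Parse trees for g e f:
  [Q [G g e] f]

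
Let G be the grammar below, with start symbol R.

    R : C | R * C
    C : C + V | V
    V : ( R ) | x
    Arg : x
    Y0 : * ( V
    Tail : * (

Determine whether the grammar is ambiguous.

Unambiguous

Only R, C, V are reachable from R; ignoring the rest: The grammar is stratified — R handles '*' (left-recursive), C handles '+', V atoms. Each operator has a fixed associativity and precedence level, so every string has one parse.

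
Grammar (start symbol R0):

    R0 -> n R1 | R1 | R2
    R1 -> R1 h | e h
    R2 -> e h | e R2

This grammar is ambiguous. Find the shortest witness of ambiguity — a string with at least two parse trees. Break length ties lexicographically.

e h

length 2: e h has 2 parse trees

Two derivations of e h:
  R0 ⇒ R1 ⇒ e h
  R0 ⇒ R2 ⇒ e h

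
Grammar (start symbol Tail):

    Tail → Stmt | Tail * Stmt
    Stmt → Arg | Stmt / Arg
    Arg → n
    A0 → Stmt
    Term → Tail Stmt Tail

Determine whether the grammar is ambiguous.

Only Tail, Stmt, Arg are reachable from Tail; ignoring the rest: This is a standard precedence ladder (Tail over Stmt over Arg), with each level left-recursive on its own operator ('*' at Tail, '/' at Stmt). That structure is LR(1), hence unambiguous.

Unambiguous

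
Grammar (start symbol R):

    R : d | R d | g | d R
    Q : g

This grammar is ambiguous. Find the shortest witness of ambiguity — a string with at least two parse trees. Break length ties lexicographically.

length 1: no string has ≥2 trees
length 2: d d has 2 parse trees

Two derivations of d d:
  R ⇒ R d ⇒ d d
  R ⇒ d R ⇒ d d

d d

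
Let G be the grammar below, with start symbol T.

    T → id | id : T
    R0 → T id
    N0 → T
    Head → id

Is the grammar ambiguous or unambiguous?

Unambiguous

(R0, N0, Head are unreachable from T, so their rules don't affect L(T).) The reachable grammar is A → atom sep A | atom. Each atom is followed by either the separator (recurse) or end-of-string (stop) — no choice point.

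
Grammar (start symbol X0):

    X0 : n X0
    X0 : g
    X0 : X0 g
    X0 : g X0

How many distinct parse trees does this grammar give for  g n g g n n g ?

1

Parse trees for g n g g n n g:
  [X0 g [X0 n [X0 g [X0 g [X0 n [X0 n [X0 g]]]]]]]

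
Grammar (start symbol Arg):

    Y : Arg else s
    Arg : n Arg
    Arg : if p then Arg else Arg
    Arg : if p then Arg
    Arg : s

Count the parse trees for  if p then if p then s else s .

Parse trees for if p then if p then s else s:
  [Arg if p then [Arg if p then [Arg s]] else [Arg s]]
  [Arg if p then [Arg if p then [Arg s] else [Arg s]]]

2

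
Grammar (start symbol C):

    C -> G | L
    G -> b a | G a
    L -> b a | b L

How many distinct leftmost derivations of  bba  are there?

1

Parse trees for bba:
  [C [L b [L b a]]]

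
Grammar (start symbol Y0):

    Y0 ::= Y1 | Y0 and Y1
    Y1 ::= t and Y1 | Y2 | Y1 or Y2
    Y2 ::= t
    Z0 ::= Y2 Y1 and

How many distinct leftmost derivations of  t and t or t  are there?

Parse trees for t and t or t:
  [Y0 [Y1 t and [Y1 [Y1 [Y2 t]] or [Y2 t]]]]
  [Y0 [Y1 [Y1 t and [Y1 [Y2 t]]] or [Y2 t]]]
  [Y0 [Y0 [Y1 [Y2 t]]] and [Y1 [Y1 [Y2 t]] or [Y2 t]]]

3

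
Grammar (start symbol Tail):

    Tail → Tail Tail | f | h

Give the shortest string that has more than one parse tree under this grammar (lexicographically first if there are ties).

f f f

length 1: no string has ≥2 trees
length 2: no string has ≥2 trees
length 3: f f f has 2 parse trees

Two derivations of f f f:
  Tail ⇒ Tail Tail ⇒ Tail Tail Tail ⇒ f Tail Tail ⇒ f f Tail ⇒ f f f
  Tail ⇒ Tail Tail ⇒ f Tail ⇒ f Tail Tail ⇒ f f Tail ⇒ f f f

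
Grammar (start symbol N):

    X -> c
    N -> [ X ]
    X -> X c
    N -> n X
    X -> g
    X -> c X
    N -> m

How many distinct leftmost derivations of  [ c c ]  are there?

Parse trees for [ c c ]:
  [N [ [X [X c] c] ]]
  [N [ [X c [X c]] ]]

2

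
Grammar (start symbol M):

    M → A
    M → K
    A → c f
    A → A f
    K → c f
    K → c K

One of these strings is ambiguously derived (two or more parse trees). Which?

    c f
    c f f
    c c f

c f: 2 trees
c f f: 1 tree
c c f: 1 tree

c f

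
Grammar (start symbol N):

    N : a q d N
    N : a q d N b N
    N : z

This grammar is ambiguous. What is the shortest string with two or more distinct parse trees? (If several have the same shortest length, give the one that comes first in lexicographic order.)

a q d a q d z b z

length 1: no string has ≥2 trees
length 4: no string has ≥2 trees
length 6: no string has ≥2 trees
length 7: no string has ≥2 trees
length 9: a q d a q d z b z has 2 parse trees

Two derivations of a q d a q d z b z:
  N ⇒ a q d N ⇒ a q d a q d N b N ⇒ a q d a q d z b N ⇒ a q d a q d z b z
  N ⇒ a q d N b N ⇒ a q d a q d N b N ⇒ a q d a q d z b N ⇒ a q d a q d z b z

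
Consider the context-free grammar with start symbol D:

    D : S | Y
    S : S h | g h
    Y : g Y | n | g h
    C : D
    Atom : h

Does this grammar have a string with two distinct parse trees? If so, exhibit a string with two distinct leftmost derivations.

Witness: g h

Derivation 1: D ⇒ S ⇒ g h
Derivation 2: D ⇒ Y ⇒ g h

Two distinct leftmost derivations for the same string.

Ambiguous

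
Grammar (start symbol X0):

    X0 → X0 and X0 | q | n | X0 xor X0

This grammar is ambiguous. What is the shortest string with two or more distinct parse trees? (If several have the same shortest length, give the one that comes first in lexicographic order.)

length 1: no string has ≥2 trees
length 3: no string has ≥2 trees
length 5: n and n and n has 2 parse trees

Two derivations of n and n and n:
  X0 ⇒ X0 and X0 ⇒ X0 and X0 and X0 ⇒ n and X0 and X0 ⇒ n and n and X0 ⇒ n and n and n
  X0 ⇒ X0 and X0 ⇒ n and X0 ⇒ n and X0 and X0 ⇒ n and n and X0 ⇒ n and n and n

n and n and n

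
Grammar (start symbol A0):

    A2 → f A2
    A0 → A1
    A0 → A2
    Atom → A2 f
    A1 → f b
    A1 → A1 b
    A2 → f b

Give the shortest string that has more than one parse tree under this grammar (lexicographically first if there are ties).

f b

length 2: f b has 2 parse trees

Two derivations of f b:
  A0 ⇒ A1 ⇒ f b
  A0 ⇒ A2 ⇒ f b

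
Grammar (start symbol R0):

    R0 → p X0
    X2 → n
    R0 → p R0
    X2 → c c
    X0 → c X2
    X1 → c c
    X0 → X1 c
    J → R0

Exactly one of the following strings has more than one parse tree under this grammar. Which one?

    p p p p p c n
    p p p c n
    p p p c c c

p p p c c c

p p p p p c n: 1 tree
p p p c n: 1 tree
p p p c c c: 2 trees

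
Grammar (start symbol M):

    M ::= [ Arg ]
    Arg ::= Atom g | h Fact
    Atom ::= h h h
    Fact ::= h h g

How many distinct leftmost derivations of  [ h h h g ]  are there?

2

Parse trees for [ h h h g ]:
  [M [ [Arg [Atom h h h] g] ]]
  [M [ [Arg h [Fact h h g]] ]]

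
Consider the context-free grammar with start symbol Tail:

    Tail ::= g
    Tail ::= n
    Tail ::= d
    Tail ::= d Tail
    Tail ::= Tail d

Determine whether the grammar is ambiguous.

Ambiguous

Witness: d d

Derivation 1: Tail ⇒ d Tail ⇒ d d
Derivation 2: Tail ⇒ Tail d ⇒ d d

Two distinct leftmost derivations for the same string.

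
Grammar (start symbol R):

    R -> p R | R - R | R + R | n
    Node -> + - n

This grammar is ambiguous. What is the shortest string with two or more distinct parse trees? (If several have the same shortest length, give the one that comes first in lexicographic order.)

p n + n

length 1: no string has ≥2 trees
length 2: no string has ≥2 trees
length 3: no string has ≥2 trees
length 4: p n + n has 2 parse trees

Two derivations of p n + n:
  R ⇒ p R ⇒ p R + R ⇒ p n + R ⇒ p n + n
  R ⇒ R + R ⇒ p R + R ⇒ p n + R ⇒ p n + n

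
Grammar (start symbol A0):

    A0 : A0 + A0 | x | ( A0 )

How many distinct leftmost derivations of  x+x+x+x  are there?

5

Parse trees for x+x+x+x:
  [A0 [A0 x] + [A0 [A0 x] + [A0 [A0 x] + [A0 x]]]]
  [A0 [A0 x] + [A0 [A0 [A0 x] + [A0 x]] + [A0 x]]]
  [A0 [A0 [A0 x] + [A0 x]] + [A0 [A0 x] + [A0 x]]]
  [A0 [A0 [A0 x] + [A0 [A0 x] + [A0 x]]] + [A0 x]]
  [A0 [A0 [A0 [A0 x] + [A0 x]] + [A0 x]] + [A0 x]]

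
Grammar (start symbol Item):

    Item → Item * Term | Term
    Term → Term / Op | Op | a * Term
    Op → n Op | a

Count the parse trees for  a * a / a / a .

Parse trees for a * a / a / a:
  [Item [Item [Term [Op a]]] * [Term [Term [Term [Op a]] / [Op a]] / [Op a]]]
  [Item [Term [Term [Term a * [Term [Op a]]] / [Op a]] / [Op a]]]
  [Item [Term [Term a * [Term [Term [Op a]] / [Op a]]] / [Op a]]]
  [Item [Term a * [Term [Term [Term [Op a]] / [Op a]] / [Op a]]]]

4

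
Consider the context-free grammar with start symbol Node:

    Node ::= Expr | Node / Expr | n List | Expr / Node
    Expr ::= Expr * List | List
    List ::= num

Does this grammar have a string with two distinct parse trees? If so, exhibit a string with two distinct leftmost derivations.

Witness: num / num

Derivation 1: Node ⇒ Node / Expr ⇒ Expr / Expr ⇒ List / Expr ⇒ num / Expr ⇒ num / List ⇒ num / num
Derivation 2: Node ⇒ Expr / Node ⇒ List / Node ⇒ num / Node ⇒ num / Expr ⇒ num / List ⇒ num / num

Two distinct leftmost derivations for the same string.

Ambiguous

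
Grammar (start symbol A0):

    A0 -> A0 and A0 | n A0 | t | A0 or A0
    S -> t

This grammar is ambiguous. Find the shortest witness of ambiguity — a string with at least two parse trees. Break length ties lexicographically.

n t and t

length 1: no string has ≥2 trees
length 2: no string has ≥2 trees
length 3: no string has ≥2 trees
length 4: n t and t has 2 parse trees

Two derivations of n t and t:
  A0 ⇒ A0 and A0 ⇒ n A0 and A0 ⇒ n t and A0 ⇒ n t and t
  A0 ⇒ n A0 ⇒ n A0 and A0 ⇒ n t and A0 ⇒ n t and t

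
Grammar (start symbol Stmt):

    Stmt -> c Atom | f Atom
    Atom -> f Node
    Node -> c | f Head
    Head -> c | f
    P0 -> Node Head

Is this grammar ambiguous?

Only Stmt, Atom, Node, Head are reachable from Stmt; ignoring the rest: Each reachable nonterminal has at most one production per leading terminal, and all productions are right-linear; the derivation is determined token-by-token.

Unambiguous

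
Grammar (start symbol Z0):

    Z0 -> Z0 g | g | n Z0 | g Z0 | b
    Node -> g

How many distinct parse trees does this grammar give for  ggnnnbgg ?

21

Parse trees for ggnnnbgg (showing first 6 of 21):
  [Z0 [Z0 [Z0 g [Z0 g [Z0 n [Z0 n [Z0 n [Z0 b]]]]]] g] g]
  [Z0 [Z0 g [Z0 [Z0 g [Z0 n [Z0 n [Z0 n [Z0 b]]]]] g]] g]
  [Z0 [Z0 g [Z0 g [Z0 [Z0 n [Z0 n [Z0 n [Z0 b]]]] g]]] g]
  [Z0 [Z0 g [Z0 g [Z0 n [Z0 [Z0 n [Z0 n [Z0 b]]] g]]]] g]
  [Z0 [Z0 g [Z0 g [Z0 n [Z0 n [Z0 [Z0 n [Z0 b]] g]]]]] g]
  [Z0 [Z0 g [Z0 g [Z0 n [Z0 n [Z0 n [Z0 [Z0 b] g]]]]]] g]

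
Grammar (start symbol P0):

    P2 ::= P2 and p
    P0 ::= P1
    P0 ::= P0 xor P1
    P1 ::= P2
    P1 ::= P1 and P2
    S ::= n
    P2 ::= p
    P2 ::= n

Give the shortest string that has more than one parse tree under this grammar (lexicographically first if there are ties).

n and p

length 1: no string has ≥2 trees
length 3: n and p has 2 parse trees

Two derivations of n and p:
  P0 ⇒ P1 ⇒ P2 ⇒ P2 and p ⇒ n and p
  P0 ⇒ P1 ⇒ P1 and P2 ⇒ P2 and P2 ⇒ n and P2 ⇒ n and p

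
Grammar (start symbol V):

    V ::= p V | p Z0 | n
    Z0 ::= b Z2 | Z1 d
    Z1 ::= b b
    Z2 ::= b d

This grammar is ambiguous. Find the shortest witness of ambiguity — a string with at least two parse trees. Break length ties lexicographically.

p b b d

length 1: no string has ≥2 trees
length 2: no string has ≥2 trees
length 3: no string has ≥2 trees
length 4: p b b d has 2 parse trees

Two derivations of p b b d:
  V ⇒ p Z0 ⇒ p b Z2 ⇒ p b b d
  V ⇒ p Z0 ⇒ p Z1 d ⇒ p b b d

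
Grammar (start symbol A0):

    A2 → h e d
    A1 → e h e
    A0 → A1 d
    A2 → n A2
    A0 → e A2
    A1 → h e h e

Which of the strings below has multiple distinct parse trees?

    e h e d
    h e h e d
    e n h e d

e h e d: 2 trees
h e h e d: 1 tree
e n h e d: 1 tree

e h e d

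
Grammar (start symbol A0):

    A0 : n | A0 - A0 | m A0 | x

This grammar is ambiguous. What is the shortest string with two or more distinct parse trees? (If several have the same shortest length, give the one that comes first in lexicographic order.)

m n - n

length 1: no string has ≥2 trees
length 2: no string has ≥2 trees
length 3: no string has ≥2 trees
length 4: m n - n has 2 parse trees

Two derivations of m n - n:
  A0 ⇒ A0 - A0 ⇒ m A0 - A0 ⇒ m n - A0 ⇒ m n - n
  A0 ⇒ m A0 ⇒ m A0 - A0 ⇒ m n - A0 ⇒ m n - n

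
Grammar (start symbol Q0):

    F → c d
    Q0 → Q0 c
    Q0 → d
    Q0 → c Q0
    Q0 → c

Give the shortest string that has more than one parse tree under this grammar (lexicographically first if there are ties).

length 1: no string has ≥2 trees
length 2: c c has 2 parse trees

Two derivations of c c:
  Q0 ⇒ Q0 c ⇒ c c
  Q0 ⇒ c Q0 ⇒ c c

c c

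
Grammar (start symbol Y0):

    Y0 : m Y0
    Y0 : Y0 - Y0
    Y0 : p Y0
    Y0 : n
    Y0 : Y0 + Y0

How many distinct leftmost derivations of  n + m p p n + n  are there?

Parse trees for n + m p p n + n:
  [Y0 [Y0 n] + [Y0 m [Y0 p [Y0 p [Y0 [Y0 n] + [Y0 n]]]]]]
  [Y0 [Y0 n] + [Y0 m [Y0 p [Y0 [Y0 p [Y0 n]] + [Y0 n]]]]]
  [Y0 [Y0 n] + [Y0 m [Y0 [Y0 p [Y0 p [Y0 n]]] + [Y0 n]]]]
  [Y0 [Y0 n] + [Y0 [Y0 m [Y0 p [Y0 p [Y0 n]]]] + [Y0 n]]]
  [Y0 [Y0 [Y0 n] + [Y0 m [Y0 p [Y0 p [Y0 n]]]]] + [Y0 n]]

5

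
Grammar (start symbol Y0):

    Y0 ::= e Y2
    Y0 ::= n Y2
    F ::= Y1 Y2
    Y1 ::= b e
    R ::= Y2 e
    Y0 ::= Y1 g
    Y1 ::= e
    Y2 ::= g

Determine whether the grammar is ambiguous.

Witness: e g

Derivation 1: Y0 ⇒ e Y2 ⇒ e g
Derivation 2: Y0 ⇒ Y1 g ⇒ e g

Two distinct leftmost derivations for the same string.

Ambiguous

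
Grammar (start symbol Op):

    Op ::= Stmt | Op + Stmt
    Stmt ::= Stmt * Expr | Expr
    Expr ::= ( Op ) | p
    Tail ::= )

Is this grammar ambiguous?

Unambiguous

(Tail is unreachable from Op, so its rules don't affect L(Op).) Op → Op + Stmt | Stmt  ;  Stmt → Stmt * Expr | Expr  — a left-associative chain with Expr at the bottom. Each string factors uniquely by precedence.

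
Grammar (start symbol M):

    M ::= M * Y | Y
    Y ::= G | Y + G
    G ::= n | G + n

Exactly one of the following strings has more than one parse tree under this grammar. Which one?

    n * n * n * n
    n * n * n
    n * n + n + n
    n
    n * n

n * n * n * n: 1 tree
n * n * n: 1 tree
n * n + n + n: 4 trees
n: 1 tree
n * n: 1 tree

n * n + n + n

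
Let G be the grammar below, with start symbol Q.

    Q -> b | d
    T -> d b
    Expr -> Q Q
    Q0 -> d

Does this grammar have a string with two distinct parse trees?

Unambiguous

Only Q is reachable from Q; ignoring the rest: The reachable rules are right-linear with at most one rule per (nonterminal, next-terminal) pair. Each input token forces the next rule, so parsing is deterministic.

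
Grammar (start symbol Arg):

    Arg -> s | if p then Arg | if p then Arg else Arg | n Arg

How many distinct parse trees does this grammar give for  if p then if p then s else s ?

2

Parse trees for if p then if p then s else s:
  [Arg if p then [Arg if p then [Arg s] else [Arg s]]]
  [Arg if p then [Arg if p then [Arg s]] else [Arg s]]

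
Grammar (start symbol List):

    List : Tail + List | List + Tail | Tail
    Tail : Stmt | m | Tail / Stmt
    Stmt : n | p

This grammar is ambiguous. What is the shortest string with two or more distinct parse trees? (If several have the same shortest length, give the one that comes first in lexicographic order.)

length 1: no string has ≥2 trees
length 3: m + m has 2 parse trees

Two derivations of m + m:
  List ⇒ Tail + List ⇒ m + List ⇒ m + Tail ⇒ m + m
  List ⇒ List + Tail ⇒ Tail + Tail ⇒ m + Tail ⇒ m + m

m + m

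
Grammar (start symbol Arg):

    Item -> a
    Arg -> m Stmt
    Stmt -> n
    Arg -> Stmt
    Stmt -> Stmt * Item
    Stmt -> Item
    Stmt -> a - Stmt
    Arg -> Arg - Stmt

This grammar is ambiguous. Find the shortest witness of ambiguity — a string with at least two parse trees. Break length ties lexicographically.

a - a

length 1: no string has ≥2 trees
length 2: no string has ≥2 trees
length 3: a - a has 2 parse trees

Two derivations of a - a:
  Arg ⇒ Stmt ⇒ a - Stmt ⇒ a - Item ⇒ a - a
  Arg ⇒ Arg - Stmt ⇒ Stmt - Stmt ⇒ Item - Stmt ⇒ a - Stmt ⇒ a - Item ⇒ a - a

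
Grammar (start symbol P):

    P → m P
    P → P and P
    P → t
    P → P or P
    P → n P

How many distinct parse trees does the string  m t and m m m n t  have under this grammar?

Parse trees for m t and m m m n t:
  [P m [P [P t] and [P m [P m [P m [P n [P t]]]]]]]
  [P [P m [P t]] and [P m [P m [P m [P n [P t]]]]]]

2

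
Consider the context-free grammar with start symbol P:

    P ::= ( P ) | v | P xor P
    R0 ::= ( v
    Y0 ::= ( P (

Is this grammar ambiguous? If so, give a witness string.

Ambiguous

Witness: v xor v xor v

Derivation 1: P ⇒ P xor P ⇒ v xor P ⇒ v xor P xor P ⇒ v xor v xor P ⇒ v xor v xor v
Derivation 2: P ⇒ P xor P ⇒ P xor P xor P ⇒ v xor P xor P ⇒ v xor v xor P ⇒ v xor v xor v

Two distinct leftmost derivations for the same string.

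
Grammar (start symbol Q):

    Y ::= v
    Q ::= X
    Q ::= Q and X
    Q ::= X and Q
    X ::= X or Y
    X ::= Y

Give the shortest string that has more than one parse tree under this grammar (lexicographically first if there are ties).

v and v

length 1: no string has ≥2 trees
length 3: v and v has 2 parse trees

Two derivations of v and v:
  Q ⇒ Q and X ⇒ X and X ⇒ Y and X ⇒ v and X ⇒ v and Y ⇒ v and v
  Q ⇒ X and Q ⇒ Y and Q ⇒ v and Q ⇒ v and X ⇒ v and Y ⇒ v and v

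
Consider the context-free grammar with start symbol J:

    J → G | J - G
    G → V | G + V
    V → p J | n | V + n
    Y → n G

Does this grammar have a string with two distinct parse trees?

Witness: n + n

Derivation 1: J ⇒ G ⇒ V ⇒ V + n ⇒ n + n
Derivation 2: J ⇒ G ⇒ G + V ⇒ V + V ⇒ n + V ⇒ n + n

Two distinct leftmost derivations for the same string.

Ambiguous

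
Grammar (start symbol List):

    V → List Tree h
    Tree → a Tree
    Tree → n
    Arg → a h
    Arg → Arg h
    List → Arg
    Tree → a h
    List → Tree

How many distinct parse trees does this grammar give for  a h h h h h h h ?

1

Parse trees for a h h h h h h h:
  [List [Arg [Arg [Arg [Arg [Arg [Arg [Arg a h] h] h] h] h] h] h]]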